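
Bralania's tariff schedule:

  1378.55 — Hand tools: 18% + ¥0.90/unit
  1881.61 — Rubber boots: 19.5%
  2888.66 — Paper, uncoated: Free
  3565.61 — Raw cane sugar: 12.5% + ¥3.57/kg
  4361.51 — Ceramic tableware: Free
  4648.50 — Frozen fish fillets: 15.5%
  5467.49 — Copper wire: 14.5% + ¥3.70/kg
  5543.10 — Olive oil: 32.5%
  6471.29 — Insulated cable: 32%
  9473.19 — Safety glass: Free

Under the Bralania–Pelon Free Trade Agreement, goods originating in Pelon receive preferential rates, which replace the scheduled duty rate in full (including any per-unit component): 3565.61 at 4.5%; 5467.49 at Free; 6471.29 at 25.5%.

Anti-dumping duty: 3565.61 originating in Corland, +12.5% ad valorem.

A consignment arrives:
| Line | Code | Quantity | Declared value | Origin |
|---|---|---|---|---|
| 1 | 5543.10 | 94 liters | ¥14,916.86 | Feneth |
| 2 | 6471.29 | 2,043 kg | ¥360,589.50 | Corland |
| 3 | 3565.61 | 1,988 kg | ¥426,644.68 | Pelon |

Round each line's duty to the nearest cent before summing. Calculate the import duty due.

Line 1 (5543.10, Feneth, 94 liters, ¥14,916.86):
Base rate for 5543.10 is 32.5%.
Duty = ¥14,916.86 × 32.5% = ¥4,847.98.
Line 2 (6471.29, Corland, 2,043 kg, ¥360,589.50):
Base rate for 6471.29 is 32%.
6471.29 has an FTA preferential rate, but origin Corland is not Pelon; base rate stands.
Duty = ¥360,589.50 × 32% = ¥115,388.64.
Line 3 (3565.61, Pelon, 1,988 kg, ¥426,644.68):
Base rate for 3565.61 is 12.5% + ¥3.57/kg.
Origin Pelon qualifies under the Bralania–Pelon agreement and 3565.61 is covered: preferential rate 4.5% applies instead.
The additional-duty order on 3565.61 targets Corland, not Pelon; it does not apply.
Duty = ¥426,644.68 × 4.5% = ¥19,199.01.
Total = ¥4,847.98 + ¥115,388.64 + ¥19,199.01 = ¥139,435.63.

¥139,435.63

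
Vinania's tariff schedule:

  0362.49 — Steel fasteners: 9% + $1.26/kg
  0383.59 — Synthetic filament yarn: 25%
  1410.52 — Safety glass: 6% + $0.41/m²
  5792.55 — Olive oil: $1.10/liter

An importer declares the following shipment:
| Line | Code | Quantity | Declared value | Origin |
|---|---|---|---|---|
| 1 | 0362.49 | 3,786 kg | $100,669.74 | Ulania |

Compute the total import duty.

$13,830.64

Line 1 (0362.49, Ulania, 3,786 kg, $100,669.74):
Base rate for 0362.49 is 9% + $1.26/kg.
Duty = $100,669.74 × 9% + 3,786 × $1.26 = $13,830.64.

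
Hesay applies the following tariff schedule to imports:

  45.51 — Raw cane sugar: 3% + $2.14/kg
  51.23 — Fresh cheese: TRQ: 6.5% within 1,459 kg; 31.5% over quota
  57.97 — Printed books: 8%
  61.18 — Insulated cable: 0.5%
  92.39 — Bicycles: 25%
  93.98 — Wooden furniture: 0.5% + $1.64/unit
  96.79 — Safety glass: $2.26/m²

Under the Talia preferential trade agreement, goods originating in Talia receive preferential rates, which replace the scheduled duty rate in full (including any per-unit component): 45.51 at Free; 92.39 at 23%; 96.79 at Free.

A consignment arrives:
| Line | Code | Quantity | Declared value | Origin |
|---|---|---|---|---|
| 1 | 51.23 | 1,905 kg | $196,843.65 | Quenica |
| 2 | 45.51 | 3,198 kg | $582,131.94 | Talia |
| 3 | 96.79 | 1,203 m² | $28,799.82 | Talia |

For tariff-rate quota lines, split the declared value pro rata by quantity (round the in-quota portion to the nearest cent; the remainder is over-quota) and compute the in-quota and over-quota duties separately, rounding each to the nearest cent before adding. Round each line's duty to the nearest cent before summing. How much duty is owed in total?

$24,316.13

Line 1 (51.23, Quenica, 1,905 kg, $196,843.65):
Code 51.23 is under a tariff-rate quota (threshold 1,459 kg). In-quota: 1,459 kg at 6.5%; over-quota: 446 kg at 31.5%.
Pro-rata value split: in-quota = $196,843.65 × 1,459/1,905 = $150,758.47; over-quota = $196,843.65 − $150,758.47 = $46,085.18.
In-quota duty = $150,758.47 × 6.5% = $9,799.30. Over-quota duty = $46,085.18 × 31.5% = $14,516.83.
Line duty = $9,799.30 + $14,516.83 = $24,316.13.
Line 2 (45.51, Talia, 3,198 kg, $582,131.94):
Base rate for 45.51 is 3% + $2.14/kg.
Origin Talia qualifies under the Hesay–Talia agreement and 45.51 is covered: preferential rate Free applies instead.
Duty = $582,131.94 × 0% = $0.00.
Line 3 (96.79, Talia, 1,203 m², $28,799.82):
Base rate for 96.79 is $2.26/m².
Origin Talia qualifies under the Hesay–Talia agreement and 96.79 is covered: preferential rate Free applies instead.
Duty = $28,799.82 × 0% = $0.00.
Total = $24,316.13 + $0.00 + $0.00 = $24,316.13.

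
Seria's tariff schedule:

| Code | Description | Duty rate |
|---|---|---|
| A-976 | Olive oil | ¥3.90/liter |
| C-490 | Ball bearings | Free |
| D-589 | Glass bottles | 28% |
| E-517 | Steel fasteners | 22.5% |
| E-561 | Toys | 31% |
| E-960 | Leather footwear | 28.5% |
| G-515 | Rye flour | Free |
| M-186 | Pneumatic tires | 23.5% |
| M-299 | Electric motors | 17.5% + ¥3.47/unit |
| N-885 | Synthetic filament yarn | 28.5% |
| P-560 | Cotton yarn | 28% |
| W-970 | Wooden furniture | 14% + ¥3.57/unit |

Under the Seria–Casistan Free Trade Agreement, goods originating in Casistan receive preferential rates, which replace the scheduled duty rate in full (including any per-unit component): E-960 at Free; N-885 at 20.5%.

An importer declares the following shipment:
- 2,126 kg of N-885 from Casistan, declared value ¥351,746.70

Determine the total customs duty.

¥72,108.07

Line 1 (N-885, Casistan, 2,126 kg, ¥351,746.70):
Base rate for N-885 is 28.5%.
Origin Casistan qualifies under the Seria–Casistan agreement and N-885 is covered: preferential rate 20.5% applies instead.
Duty = ¥351,746.70 × 20.5% = ¥72,108.07.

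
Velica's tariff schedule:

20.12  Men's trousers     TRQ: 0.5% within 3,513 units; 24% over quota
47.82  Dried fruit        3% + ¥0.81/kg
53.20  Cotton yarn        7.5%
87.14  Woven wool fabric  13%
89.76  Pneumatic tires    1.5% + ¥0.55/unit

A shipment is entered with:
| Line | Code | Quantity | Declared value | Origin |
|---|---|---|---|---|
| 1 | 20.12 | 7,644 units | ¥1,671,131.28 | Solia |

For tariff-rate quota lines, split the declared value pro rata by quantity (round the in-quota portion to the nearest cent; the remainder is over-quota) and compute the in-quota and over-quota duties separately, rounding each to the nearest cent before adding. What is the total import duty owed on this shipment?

¥220,588.67

Line 1 (20.12, Solia, 7,644 units, ¥1,671,131.28):
Code 20.12 is under a tariff-rate quota (threshold 3,513 units). In-quota: 3,513 units at 0.5%; over-quota: 4,131 units at 24%.
Pro-rata value split: in-quota = ¥1,671,131.28 × 3,513/7,644 = ¥768,012.06; over-quota = ¥1,671,131.28 − ¥768,012.06 = ¥903,119.22.
In-quota duty = ¥768,012.06 × 0.5% = ¥3,840.06. Over-quota duty = ¥903,119.22 × 24% = ¥216,748.61.
Line duty = ¥3,840.06 + ¥216,748.61 = ¥220,588.67.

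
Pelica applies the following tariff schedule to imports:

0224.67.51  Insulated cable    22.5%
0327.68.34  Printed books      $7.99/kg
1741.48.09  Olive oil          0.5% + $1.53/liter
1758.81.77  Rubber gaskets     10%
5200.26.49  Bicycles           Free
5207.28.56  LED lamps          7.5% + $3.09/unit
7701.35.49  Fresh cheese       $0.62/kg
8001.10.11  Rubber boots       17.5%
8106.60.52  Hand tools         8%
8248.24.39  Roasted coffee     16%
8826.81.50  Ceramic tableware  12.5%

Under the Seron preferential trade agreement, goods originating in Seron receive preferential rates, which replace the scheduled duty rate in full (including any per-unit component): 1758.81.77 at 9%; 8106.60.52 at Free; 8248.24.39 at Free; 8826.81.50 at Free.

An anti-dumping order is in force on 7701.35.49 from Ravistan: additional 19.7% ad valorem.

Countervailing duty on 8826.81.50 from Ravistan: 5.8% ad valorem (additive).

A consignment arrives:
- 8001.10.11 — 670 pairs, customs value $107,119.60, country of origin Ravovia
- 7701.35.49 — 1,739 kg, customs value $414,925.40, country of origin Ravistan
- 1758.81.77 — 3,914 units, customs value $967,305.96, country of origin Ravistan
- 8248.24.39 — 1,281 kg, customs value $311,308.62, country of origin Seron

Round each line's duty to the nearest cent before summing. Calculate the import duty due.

Line 1 (8001.10.11, Ravovia, 670 pairs, $107,119.60):
Base rate for 8001.10.11 is 17.5%.
Duty = $107,119.60 × 17.5% = $18,745.93.
Line 2 (7701.35.49, Ravistan, 1,739 kg, $414,925.40):
Base rate for 7701.35.49 is $0.62/kg.
Additional duty on 7701.35.49 from Ravistan: +19.7% ad valorem. Applied ad valorem rate = 19.7%.
Duty = $414,925.40 × 19.7% + 1,739 × $0.62 = $82,818.48.
Line 3 (1758.81.77, Ravistan, 3,914 units, $967,305.96):
Base rate for 1758.81.77 is 10%.
1758.81.77 has an FTA preferential rate, but origin Ravistan is not Seron; base rate stands.
Duty = $967,305.96 × 10% = $96,730.60.
Line 4 (8248.24.39, Seron, 1,281 kg, $311,308.62):
Base rate for 8248.24.39 is 16%.
Origin Seron qualifies under the Pelica–Seron agreement and 8248.24.39 is covered: preferential rate Free applies instead.
Duty = $311,308.62 × 0% = $0.00.
Total = $18,745.93 + $82,818.48 + $96,730.60 + $0.00 = $198,295.01.

$198,295.01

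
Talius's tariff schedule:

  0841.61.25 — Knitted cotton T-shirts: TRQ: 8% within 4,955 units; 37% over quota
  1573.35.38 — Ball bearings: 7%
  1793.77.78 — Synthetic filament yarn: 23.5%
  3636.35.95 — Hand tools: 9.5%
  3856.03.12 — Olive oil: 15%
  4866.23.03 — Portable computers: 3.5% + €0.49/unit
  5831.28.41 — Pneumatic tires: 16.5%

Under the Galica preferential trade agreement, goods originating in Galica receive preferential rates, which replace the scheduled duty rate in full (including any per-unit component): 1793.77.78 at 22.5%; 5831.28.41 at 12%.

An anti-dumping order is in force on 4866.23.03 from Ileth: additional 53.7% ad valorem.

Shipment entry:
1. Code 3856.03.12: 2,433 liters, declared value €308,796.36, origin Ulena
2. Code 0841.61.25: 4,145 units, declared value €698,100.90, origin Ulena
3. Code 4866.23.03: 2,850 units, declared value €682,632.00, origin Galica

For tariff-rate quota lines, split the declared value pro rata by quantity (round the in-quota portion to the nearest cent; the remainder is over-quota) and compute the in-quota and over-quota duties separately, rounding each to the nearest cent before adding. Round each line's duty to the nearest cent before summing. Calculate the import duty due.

€127,456.14

Line 1 (3856.03.12, Ulena, 2,433 liters, €308,796.36):
Base rate for 3856.03.12 is 15%.
Duty = €308,796.36 × 15% = €46,319.45.
Line 2 (0841.61.25, Ulena, 4,145 units, €698,100.90):
Code 0841.61.25 is under a tariff-rate quota (threshold 4,955 units). Quantity 4,145 units is within the quota, so the in-quota rate 8% applies to the full value.
Duty = €698,100.90 × 8% = €55,848.07.
Line 3 (4866.23.03, Galica, 2,850 units, €682,632.00):
Base rate for 4866.23.03 is 3.5% + €0.49/unit.
Origin Galica is the FTA partner but 4866.23.03 is not on the preference list; base rate stands.
The additional-duty order on 4866.23.03 targets Ileth, not Galica; it does not apply.
Duty = €682,632.00 × 3.5% + 2,850 × €0.49 = €25,288.62.
Total = €46,319.45 + €55,848.07 + €25,288.62 = €127,456.14.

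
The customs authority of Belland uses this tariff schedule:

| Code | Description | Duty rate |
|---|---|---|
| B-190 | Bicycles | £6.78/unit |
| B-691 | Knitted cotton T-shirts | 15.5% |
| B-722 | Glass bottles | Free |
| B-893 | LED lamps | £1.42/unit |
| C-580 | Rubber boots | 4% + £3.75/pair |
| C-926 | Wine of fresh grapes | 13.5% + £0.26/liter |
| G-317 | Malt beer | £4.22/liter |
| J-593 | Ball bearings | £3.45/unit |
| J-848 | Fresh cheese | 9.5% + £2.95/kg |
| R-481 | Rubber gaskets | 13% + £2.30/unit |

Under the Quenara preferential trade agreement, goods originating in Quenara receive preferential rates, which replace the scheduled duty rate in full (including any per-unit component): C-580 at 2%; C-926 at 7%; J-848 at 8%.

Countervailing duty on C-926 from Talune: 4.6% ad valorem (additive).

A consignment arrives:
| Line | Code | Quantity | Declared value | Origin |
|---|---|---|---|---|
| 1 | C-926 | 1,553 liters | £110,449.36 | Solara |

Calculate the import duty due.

Line 1 (C-926, Solara, 1,553 liters, £110,449.36):
Base rate for C-926 is 13.5% + £0.26/liter.
C-926 has an FTA preferential rate, but origin Solara is not Quenara; base rate stands.
The additional-duty order on C-926 targets Talune, not Solara; it does not apply.
Duty = £110,449.36 × 13.5% + 1,553 × £0.26 = £15,314.44.

£15,314.44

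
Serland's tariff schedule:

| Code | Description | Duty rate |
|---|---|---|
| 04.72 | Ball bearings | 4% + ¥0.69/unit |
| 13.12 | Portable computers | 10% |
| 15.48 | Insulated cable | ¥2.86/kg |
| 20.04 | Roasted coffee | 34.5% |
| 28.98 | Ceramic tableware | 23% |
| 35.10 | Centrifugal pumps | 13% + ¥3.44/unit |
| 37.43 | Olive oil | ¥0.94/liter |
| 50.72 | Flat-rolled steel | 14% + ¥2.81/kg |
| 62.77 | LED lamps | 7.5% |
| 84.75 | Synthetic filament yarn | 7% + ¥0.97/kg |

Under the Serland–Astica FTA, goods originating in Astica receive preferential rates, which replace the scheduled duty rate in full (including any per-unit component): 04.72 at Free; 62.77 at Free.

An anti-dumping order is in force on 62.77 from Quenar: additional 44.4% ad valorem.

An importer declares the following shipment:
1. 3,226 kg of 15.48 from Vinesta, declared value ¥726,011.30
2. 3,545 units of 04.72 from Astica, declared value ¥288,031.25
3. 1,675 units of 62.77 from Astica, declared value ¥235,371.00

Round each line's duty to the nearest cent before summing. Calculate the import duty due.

¥9,226.36

Line 1 (15.48, Vinesta, 3,226 kg, ¥726,011.30):
Base rate for 15.48 is ¥2.86/kg.
Duty = 3,226 × ¥2.86 = ¥9,226.36.
Line 2 (04.72, Astica, 3,545 units, ¥288,031.25):
Base rate for 04.72 is 4% + ¥0.69/unit.
Origin Astica qualifies under the Serland–Astica agreement and 04.72 is covered: preferential rate Free applies instead.
Duty = ¥288,031.25 × 0% = ¥0.00.
Line 3 (62.77, Astica, 1,675 units, ¥235,371.00):
Base rate for 62.77 is 7.5%.
Origin Astica qualifies under the Serland–Astica agreement and 62.77 is covered: preferential rate Free applies instead.
The additional-duty order on 62.77 targets Quenar, not Astica; it does not apply.
Duty = ¥235,371.00 × 0% = ¥0.00.
Total = ¥9,226.36 + ¥0.00 + ¥0.00 = ¥9,226.36.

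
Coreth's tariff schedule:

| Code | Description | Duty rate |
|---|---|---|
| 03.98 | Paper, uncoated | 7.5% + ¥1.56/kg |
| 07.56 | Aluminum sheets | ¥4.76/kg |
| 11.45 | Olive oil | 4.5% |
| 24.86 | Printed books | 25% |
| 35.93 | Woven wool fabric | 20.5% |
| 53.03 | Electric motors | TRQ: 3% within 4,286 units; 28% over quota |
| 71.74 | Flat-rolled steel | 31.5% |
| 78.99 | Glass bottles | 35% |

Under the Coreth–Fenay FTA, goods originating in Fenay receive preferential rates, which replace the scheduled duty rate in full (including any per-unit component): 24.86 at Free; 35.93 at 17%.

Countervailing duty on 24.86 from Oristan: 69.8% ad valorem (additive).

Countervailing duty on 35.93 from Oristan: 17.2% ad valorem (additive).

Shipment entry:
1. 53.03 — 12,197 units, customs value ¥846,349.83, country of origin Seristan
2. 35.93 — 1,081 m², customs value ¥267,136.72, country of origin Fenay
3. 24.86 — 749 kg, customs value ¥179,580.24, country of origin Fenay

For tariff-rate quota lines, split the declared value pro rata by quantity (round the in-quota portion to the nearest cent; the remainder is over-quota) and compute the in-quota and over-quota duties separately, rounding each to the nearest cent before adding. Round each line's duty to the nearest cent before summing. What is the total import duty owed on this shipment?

Line 1 (53.03, Seristan, 12,197 units, ¥846,349.83):
Code 53.03 is under a tariff-rate quota (threshold 4,286 units). In-quota: 4,286 units at 3%; over-quota: 7,911 units at 28%.
Pro-rata value split: in-quota = ¥846,349.83 × 4,286/12,197 = ¥297,405.54; over-quota = ¥846,349.83 − ¥297,405.54 = ¥548,944.29.
In-quota duty = ¥297,405.54 × 3% = ¥8,922.17. Over-quota duty = ¥548,944.29 × 28% = ¥153,704.40.
Line duty = ¥8,922.17 + ¥153,704.40 = ¥162,626.57.
Line 2 (35.93, Fenay, 1,081 m², ¥267,136.72):
Base rate for 35.93 is 20.5%.
Origin Fenay qualifies under the Coreth–Fenay agreement and 35.93 is covered: preferential rate 17% applies instead.
The additional-duty order on 35.93 targets Oristan, not Fenay; it does not apply.
Duty = ¥267,136.72 × 17% = ¥45,413.24.
Line 3 (24.86, Fenay, 749 kg, ¥179,580.24):
Base rate for 24.86 is 25%.
Origin Fenay qualifies under the Coreth–Fenay agreement and 24.86 is covered: preferential rate Free applies instead.
The additional-duty order on 24.86 targets Oristan, not Fenay; it does not apply.
Duty = ¥179,580.24 × 0% = ¥0.00.
Total = ¥162,626.57 + ¥45,413.24 + ¥0.00 = ¥208,039.81.

¥208,039.81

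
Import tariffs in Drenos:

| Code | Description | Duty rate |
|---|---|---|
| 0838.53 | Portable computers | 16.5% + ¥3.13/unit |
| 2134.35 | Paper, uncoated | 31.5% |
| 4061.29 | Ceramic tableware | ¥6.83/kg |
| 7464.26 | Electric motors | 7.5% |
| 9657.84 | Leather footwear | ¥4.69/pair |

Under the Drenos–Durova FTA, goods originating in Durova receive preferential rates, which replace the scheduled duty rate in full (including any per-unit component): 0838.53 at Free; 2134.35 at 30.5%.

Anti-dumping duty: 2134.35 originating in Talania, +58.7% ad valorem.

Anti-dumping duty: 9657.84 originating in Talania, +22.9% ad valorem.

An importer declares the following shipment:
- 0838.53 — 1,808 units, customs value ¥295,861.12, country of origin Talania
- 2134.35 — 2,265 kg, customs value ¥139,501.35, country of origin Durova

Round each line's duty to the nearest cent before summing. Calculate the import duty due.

¥97,024.03

Line 1 (0838.53, Talania, 1,808 units, ¥295,861.12):
Base rate for 0838.53 is 16.5% + ¥3.13/unit.
0838.53 has an FTA preferential rate, but origin Talania is not Durova; base rate stands.
Duty = ¥295,861.12 × 16.5% + 1,808 × ¥3.13 = ¥54,476.12.
Line 2 (2134.35, Durova, 2,265 kg, ¥139,501.35):
Base rate for 2134.35 is 31.5%.
Origin Durova qualifies under the Drenos–Durova agreement and 2134.35 is covered: preferential rate 30.5% applies instead.
The additional-duty order on 2134.35 targets Talania, not Durova; it does not apply.
Duty = ¥139,501.35 × 30.5% = ¥42,547.91.
Total = ¥54,476.12 + ¥42,547.91 = ¥97,024.03.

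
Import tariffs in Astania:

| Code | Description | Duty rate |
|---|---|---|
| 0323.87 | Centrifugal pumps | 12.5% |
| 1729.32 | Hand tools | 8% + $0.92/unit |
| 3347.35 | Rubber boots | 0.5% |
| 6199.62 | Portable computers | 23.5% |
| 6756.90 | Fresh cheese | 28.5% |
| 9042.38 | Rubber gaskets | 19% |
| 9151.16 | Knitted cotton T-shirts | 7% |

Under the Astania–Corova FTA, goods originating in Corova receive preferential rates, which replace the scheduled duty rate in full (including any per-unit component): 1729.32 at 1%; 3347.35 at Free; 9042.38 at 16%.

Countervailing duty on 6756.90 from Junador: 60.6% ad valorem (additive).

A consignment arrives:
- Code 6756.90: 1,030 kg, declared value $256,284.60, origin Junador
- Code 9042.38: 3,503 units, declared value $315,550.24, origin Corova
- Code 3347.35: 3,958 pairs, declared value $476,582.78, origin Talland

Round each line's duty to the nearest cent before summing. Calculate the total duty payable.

Line 1 (6756.90, Junador, 1,030 kg, $256,284.60):
Base rate for 6756.90 is 28.5%.
Additional duty on 6756.90 from Junador: +60.6%. Applied ad valorem rate: 28.5% + 60.6% = 89.1%.
Duty = $256,284.60 × 89.1% = $228,349.58.
Line 2 (9042.38, Corova, 3,503 units, $315,550.24):
Base rate for 9042.38 is 19%.
Origin Corova qualifies under the Astania–Corova agreement and 9042.38 is covered: preferential rate 16% applies instead.
Duty = $315,550.24 × 16% = $50,488.04.
Line 3 (3347.35, Talland, 3,958 pairs, $476,582.78):
Base rate for 3347.35 is 0.5%.
3347.35 has an FTA preferential rate, but origin Talland is not Corova; base rate stands.
Duty = $476,582.78 × 0.5% = $2,382.91.
Total = $228,349.58 + $50,488.04 + $2,382.91 = $281,220.53.

$281,220.53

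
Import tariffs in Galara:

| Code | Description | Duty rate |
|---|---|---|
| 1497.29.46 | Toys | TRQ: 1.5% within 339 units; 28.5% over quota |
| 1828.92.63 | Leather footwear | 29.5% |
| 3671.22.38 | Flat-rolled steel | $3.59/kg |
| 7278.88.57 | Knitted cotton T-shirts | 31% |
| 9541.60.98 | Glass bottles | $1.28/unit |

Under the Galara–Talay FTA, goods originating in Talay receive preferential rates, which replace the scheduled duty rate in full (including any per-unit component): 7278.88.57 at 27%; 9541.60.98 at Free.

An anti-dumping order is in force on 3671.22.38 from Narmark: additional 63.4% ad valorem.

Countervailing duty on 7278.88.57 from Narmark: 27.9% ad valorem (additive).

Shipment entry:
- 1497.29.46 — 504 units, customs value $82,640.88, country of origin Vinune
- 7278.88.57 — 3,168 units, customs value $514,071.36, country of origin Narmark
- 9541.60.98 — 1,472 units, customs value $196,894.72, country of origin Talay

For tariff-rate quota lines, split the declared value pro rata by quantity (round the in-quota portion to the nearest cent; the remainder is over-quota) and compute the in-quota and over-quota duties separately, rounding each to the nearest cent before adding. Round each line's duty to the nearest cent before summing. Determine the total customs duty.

Line 1 (1497.29.46, Vinune, 504 units, $82,640.88):
Code 1497.29.46 is under a tariff-rate quota (threshold 339 units). In-quota: 339 units at 1.5%; over-quota: 165 units at 28.5%.
Pro-rata value split: in-quota = $82,640.88 × 339/504 = $55,585.83; over-quota = $82,640.88 − $55,585.83 = $27,055.05.
In-quota duty = $55,585.83 × 1.5% = $833.79. Over-quota duty = $27,055.05 × 28.5% = $7,710.69.
Line duty = $833.79 + $7,710.69 = $8,544.48.
Line 2 (7278.88.57, Narmark, 3,168 units, $514,071.36):
Base rate for 7278.88.57 is 31%.
7278.88.57 has an FTA preferential rate, but origin Narmark is not Talay; base rate stands.
Additional duty on 7278.88.57 from Narmark: +27.9%. Applied ad valorem rate: 31% + 27.9% = 58.9%.
Duty = $514,071.36 × 58.9% = $302,788.03.
Line 3 (9541.60.98, Talay, 1,472 units, $196,894.72):
Base rate for 9541.60.98 is $1.28/unit.
Origin Talay qualifies under the Galara–Talay agreement and 9541.60.98 is covered: preferential rate Free applies instead.
Duty = $196,894.72 × 0% = $0.00.
Total = $8,544.48 + $302,788.03 + $0.00 = $311,332.51.

$311,332.51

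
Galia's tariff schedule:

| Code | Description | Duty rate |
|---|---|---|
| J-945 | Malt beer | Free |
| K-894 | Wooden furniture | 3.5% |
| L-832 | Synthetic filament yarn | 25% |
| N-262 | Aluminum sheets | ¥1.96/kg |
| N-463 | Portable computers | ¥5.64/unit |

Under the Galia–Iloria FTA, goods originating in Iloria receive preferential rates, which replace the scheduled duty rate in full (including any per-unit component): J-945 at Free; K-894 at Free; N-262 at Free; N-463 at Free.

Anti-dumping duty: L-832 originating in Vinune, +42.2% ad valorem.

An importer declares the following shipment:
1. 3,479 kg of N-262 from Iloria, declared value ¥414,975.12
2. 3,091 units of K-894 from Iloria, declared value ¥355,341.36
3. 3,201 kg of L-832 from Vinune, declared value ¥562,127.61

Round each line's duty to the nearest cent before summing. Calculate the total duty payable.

¥377,749.75

Line 1 (N-262, Iloria, 3,479 kg, ¥414,975.12):
Base rate for N-262 is ¥1.96/kg.
Origin Iloria qualifies under the Galia–Iloria agreement and N-262 is covered: preferential rate Free applies instead.
Duty = ¥414,975.12 × 0% = ¥0.00.
Line 2 (K-894, Iloria, 3,091 units, ¥355,341.36):
Base rate for K-894 is 3.5%.
Origin Iloria qualifies under the Galia–Iloria agreement and K-894 is covered: preferential rate Free applies instead.
Duty = ¥355,341.36 × 0% = ¥0.00.
Line 3 (L-832, Vinune, 3,201 kg, ¥562,127.61):
Base rate for L-832 is 25%.
Additional duty on L-832 from Vinune: +42.2%. Applied ad valorem rate: 25% + 42.2% = 67.2%.
Duty = ¥562,127.61 × 67.2% = ¥377,749.75.
Total = ¥0.00 + ¥0.00 + ¥377,749.75 = ¥377,749.75.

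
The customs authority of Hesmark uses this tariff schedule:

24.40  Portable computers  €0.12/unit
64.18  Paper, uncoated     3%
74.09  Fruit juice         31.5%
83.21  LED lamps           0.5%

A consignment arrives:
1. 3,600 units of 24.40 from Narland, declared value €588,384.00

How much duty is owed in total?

€432.00

Line 1 (24.40, Narland, 3,600 units, €588,384.00):
Base rate for 24.40 is €0.12/unit.
Duty = 3,600 × €0.12 = €432.00.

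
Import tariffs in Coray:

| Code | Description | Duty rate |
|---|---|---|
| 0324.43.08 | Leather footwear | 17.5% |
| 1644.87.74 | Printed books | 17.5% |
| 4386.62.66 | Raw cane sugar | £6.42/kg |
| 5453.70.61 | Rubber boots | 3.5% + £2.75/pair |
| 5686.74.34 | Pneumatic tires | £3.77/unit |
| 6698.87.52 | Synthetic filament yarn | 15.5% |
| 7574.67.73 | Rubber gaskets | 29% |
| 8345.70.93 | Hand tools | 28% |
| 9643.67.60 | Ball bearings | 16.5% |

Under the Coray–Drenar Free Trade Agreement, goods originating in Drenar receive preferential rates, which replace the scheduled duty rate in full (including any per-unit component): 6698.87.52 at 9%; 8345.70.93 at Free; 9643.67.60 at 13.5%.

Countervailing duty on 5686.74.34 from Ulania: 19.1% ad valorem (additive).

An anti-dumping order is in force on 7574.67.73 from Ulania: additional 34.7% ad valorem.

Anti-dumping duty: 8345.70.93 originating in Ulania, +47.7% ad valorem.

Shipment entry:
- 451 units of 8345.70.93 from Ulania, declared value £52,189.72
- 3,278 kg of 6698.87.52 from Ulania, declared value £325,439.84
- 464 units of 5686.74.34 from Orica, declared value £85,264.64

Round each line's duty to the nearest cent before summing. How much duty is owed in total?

Line 1 (8345.70.93, Ulania, 451 units, £52,189.72):
Base rate for 8345.70.93 is 28%.
8345.70.93 has an FTA preferential rate, but origin Ulania is not Drenar; base rate stands.
Additional duty on 8345.70.93 from Ulania: +47.7%. Applied ad valorem rate: 28% + 47.7% = 75.7%.
Duty = £52,189.72 × 75.7% = £39,507.62.
Line 2 (6698.87.52, Ulania, 3,278 kg, £325,439.84):
Base rate for 6698.87.52 is 15.5%.
6698.87.52 has an FTA preferential rate, but origin Ulania is not Drenar; base rate stands.
Duty = £325,439.84 × 15.5% = £50,443.18.
Line 3 (5686.74.34, Orica, 464 units, £85,264.64):
Base rate for 5686.74.34 is £3.77/unit.
The additional-duty order on 5686.74.34 targets Ulania, not Orica; it does not apply.
Duty = 464 × £3.77 = £1,749.28.
Total = £39,507.62 + £50,443.18 + £1,749.28 = £91,700.08.

£91,700.08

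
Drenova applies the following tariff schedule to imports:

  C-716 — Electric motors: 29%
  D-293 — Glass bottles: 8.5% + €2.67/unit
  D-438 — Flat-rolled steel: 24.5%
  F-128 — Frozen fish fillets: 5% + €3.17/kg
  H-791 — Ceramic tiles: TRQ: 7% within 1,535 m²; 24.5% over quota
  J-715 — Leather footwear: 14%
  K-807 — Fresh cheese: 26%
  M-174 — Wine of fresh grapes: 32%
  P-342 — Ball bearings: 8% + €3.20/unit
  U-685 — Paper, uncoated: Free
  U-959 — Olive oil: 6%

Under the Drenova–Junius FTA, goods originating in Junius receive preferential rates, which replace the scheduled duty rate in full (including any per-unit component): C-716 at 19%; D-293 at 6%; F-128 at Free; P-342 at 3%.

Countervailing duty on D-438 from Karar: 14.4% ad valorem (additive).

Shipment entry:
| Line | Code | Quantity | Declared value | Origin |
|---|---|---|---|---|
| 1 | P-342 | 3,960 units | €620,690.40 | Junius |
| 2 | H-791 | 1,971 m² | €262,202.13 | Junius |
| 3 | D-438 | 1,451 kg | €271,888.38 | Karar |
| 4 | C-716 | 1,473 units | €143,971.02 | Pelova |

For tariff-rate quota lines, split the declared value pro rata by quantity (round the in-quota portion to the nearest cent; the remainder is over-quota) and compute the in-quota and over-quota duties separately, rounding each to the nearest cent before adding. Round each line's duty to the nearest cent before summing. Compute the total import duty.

Line 1 (P-342, Junius, 3,960 units, €620,690.40):
Base rate for P-342 is 8% + €3.20/unit.
Origin Junius qualifies under the Drenova–Junius agreement and P-342 is covered: preferential rate 3% applies instead.
Duty = €620,690.40 × 3% = €18,620.71.
Line 2 (H-791, Junius, 1,971 m², €262,202.13):
Code H-791 is under a tariff-rate quota (threshold 1,535 m²). In-quota: 1,535 m² at 7%; over-quota: 436 m² at 24.5%.
Pro-rata value split: in-quota = €262,202.13 × 1,535/1,971 = €204,201.05; over-quota = €262,202.13 − €204,201.05 = €58,001.08.
In-quota duty = €204,201.05 × 7% = €14,294.07. Over-quota duty = €58,001.08 × 24.5% = €14,210.26.
Line duty = €14,294.07 + €14,210.26 = €28,504.33.
Line 3 (D-438, Karar, 1,451 kg, €271,888.38):
Base rate for D-438 is 24.5%.
Additional duty on D-438 from Karar: +14.4%. Applied ad valorem rate: 24.5% + 14.4% = 38.9%.
Duty = €271,888.38 × 38.9% = €105,764.58.
Line 4 (C-716, Pelova, 1,473 units, €143,971.02):
Base rate for C-716 is 29%.
C-716 has an FTA preferential rate, but origin Pelova is not Junius; base rate stands.
Duty = €143,971.02 × 29% = €41,751.60.
Total = €18,620.71 + €28,504.33 + €105,764.58 + €41,751.60 = €194,641.22.

€194,641.22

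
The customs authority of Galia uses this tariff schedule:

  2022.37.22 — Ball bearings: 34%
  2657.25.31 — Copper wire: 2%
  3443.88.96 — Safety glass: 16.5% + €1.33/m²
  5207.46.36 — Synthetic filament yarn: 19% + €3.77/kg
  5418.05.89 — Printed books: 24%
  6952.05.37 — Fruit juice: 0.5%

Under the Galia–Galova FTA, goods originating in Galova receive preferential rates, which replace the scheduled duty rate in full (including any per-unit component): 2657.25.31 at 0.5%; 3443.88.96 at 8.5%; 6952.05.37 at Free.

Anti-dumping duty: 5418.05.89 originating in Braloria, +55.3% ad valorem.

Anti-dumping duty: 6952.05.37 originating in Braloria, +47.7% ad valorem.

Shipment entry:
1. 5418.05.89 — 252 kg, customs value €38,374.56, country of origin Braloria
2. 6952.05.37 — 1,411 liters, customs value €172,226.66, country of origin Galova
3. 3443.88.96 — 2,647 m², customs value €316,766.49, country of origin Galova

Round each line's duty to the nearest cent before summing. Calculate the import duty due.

€57,356.18

Line 1 (5418.05.89, Braloria, 252 kg, €38,374.56):
Base rate for 5418.05.89 is 24%.
Additional duty on 5418.05.89 from Braloria: +55.3%. Applied ad valorem rate: 24% + 55.3% = 79.3%.
Duty = €38,374.56 × 79.3% = €30,431.03.
Line 2 (6952.05.37, Galova, 1,411 liters, €172,226.66):
Base rate for 6952.05.37 is 0.5%.
Origin Galova qualifies under the Galia–Galova agreement and 6952.05.37 is covered: preferential rate Free applies instead.
The additional-duty order on 6952.05.37 targets Braloria, not Galova; it does not apply.
Duty = €172,226.66 × 0% = €0.00.
Line 3 (3443.88.96, Galova, 2,647 m², €316,766.49):
Base rate for 3443.88.96 is 16.5% + €1.33/m².
Origin Galova qualifies under the Galia–Galova agreement and 3443.88.96 is covered: preferential rate 8.5% applies instead.
Duty = €316,766.49 × 8.5% = €26,925.15.
Total = €30,431.03 + €0.00 + €26,925.15 = €57,356.18.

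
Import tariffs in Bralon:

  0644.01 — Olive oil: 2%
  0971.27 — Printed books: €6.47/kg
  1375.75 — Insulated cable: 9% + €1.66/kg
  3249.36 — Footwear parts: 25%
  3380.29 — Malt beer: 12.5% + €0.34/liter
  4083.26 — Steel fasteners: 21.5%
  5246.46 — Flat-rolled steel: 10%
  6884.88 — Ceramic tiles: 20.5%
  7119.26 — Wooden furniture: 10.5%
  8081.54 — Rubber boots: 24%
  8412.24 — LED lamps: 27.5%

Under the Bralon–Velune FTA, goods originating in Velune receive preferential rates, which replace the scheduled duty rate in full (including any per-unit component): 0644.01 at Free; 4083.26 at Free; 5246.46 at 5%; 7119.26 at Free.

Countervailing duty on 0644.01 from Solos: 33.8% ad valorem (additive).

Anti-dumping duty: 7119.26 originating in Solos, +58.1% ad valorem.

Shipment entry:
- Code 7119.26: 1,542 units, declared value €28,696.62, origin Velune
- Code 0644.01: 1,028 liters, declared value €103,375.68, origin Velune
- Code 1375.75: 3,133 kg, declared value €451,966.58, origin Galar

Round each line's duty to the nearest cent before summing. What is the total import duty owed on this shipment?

€45,877.77

Line 1 (7119.26, Velune, 1,542 units, €28,696.62):
Base rate for 7119.26 is 10.5%.
Origin Velune qualifies under the Bralon–Velune agreement and 7119.26 is covered: preferential rate Free applies instead.
The additional-duty order on 7119.26 targets Solos, not Velune; it does not apply.
Duty = €28,696.62 × 0% = €0.00.
Line 2 (0644.01, Velune, 1,028 liters, €103,375.68):
Base rate for 0644.01 is 2%.
Origin Velune qualifies under the Bralon–Velune agreement and 0644.01 is covered: preferential rate Free applies instead.
The additional-duty order on 0644.01 targets Solos, not Velune; it does not apply.
Duty = €103,375.68 × 0% = €0.00.
Line 3 (1375.75, Galar, 3,133 kg, €451,966.58):
Base rate for 1375.75 is 9% + €1.66/kg.
Duty = €451,966.58 × 9% + 3,133 × €1.66 = €45,877.77.
Total = €0.00 + €0.00 + €45,877.77 = €45,877.77.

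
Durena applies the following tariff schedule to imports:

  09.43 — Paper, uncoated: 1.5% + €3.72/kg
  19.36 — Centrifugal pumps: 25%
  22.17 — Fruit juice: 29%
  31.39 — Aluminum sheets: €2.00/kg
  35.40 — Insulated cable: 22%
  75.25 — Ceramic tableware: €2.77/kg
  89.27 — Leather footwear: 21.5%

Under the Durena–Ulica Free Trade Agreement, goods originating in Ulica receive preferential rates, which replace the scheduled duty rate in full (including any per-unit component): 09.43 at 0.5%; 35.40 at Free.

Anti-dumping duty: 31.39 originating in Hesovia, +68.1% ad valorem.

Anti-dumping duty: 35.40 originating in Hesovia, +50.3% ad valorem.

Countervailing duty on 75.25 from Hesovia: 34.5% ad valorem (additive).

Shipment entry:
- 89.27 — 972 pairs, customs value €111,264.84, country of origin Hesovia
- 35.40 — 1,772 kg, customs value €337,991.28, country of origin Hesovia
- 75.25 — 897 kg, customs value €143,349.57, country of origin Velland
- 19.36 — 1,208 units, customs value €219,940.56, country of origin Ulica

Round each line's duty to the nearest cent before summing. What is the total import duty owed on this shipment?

€325,759.47

Line 1 (89.27, Hesovia, 972 pairs, €111,264.84):
Base rate for 89.27 is 21.5%.
Duty = €111,264.84 × 21.5% = €23,921.94.
Line 2 (35.40, Hesovia, 1,772 kg, €337,991.28):
Base rate for 35.40 is 22%.
35.40 has an FTA preferential rate, but origin Hesovia is not Ulica; base rate stands.
Additional duty on 35.40 from Hesovia: +50.3%. Applied ad valorem rate: 22% + 50.3% = 72.3%.
Duty = €337,991.28 × 72.3% = €244,367.70.
Line 3 (75.25, Velland, 897 kg, €143,349.57):
Base rate for 75.25 is €2.77/kg.
The additional-duty order on 75.25 targets Hesovia, not Velland; it does not apply.
Duty = 897 × €2.77 = €2,484.69.
Line 4 (19.36, Ulica, 1,208 units, €219,940.56):
Base rate for 19.36 is 25%.
Origin Ulica is the FTA partner but 19.36 is not on the preference list; base rate stands.
Duty = €219,940.56 × 25% = €54,985.14.
Total = €23,921.94 + €244,367.70 + €2,484.69 + €54,985.14 = €325,759.47.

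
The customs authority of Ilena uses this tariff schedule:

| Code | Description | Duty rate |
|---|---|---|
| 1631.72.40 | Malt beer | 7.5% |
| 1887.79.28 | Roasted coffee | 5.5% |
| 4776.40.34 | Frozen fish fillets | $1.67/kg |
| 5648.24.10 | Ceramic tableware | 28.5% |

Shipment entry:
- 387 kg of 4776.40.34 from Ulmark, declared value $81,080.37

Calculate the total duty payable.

Line 1 (4776.40.34, Ulmark, 387 kg, $81,080.37):
Base rate for 4776.40.34 is $1.67/kg.
Duty = 387 × $1.67 = $646.29.

$646.29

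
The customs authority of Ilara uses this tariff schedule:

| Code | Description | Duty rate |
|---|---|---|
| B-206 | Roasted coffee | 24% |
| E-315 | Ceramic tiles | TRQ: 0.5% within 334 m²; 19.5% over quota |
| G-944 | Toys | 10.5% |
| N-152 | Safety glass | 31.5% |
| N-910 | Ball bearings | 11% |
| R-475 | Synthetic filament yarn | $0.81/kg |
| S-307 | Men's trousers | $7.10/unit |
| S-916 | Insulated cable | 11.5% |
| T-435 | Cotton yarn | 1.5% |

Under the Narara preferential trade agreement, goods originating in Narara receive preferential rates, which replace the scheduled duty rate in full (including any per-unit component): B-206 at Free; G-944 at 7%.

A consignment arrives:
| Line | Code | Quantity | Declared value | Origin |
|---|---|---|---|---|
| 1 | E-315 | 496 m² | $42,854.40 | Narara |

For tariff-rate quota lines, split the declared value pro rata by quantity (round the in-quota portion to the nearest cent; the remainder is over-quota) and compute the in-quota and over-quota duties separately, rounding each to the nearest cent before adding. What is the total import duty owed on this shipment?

$2,873.67

Line 1 (E-315, Narara, 496 m², $42,854.40):
Code E-315 is under a tariff-rate quota (threshold 334 m²). In-quota: 334 m² at 0.5%; over-quota: 162 m² at 19.5%.
Pro-rata value split: in-quota = $42,854.40 × 334/496 = $28,857.60; over-quota = $42,854.40 − $28,857.60 = $13,996.80.
In-quota duty = $28,857.60 × 0.5% = $144.29. Over-quota duty = $13,996.80 × 19.5% = $2,729.38.
Line duty = $144.29 + $2,729.38 = $2,873.67.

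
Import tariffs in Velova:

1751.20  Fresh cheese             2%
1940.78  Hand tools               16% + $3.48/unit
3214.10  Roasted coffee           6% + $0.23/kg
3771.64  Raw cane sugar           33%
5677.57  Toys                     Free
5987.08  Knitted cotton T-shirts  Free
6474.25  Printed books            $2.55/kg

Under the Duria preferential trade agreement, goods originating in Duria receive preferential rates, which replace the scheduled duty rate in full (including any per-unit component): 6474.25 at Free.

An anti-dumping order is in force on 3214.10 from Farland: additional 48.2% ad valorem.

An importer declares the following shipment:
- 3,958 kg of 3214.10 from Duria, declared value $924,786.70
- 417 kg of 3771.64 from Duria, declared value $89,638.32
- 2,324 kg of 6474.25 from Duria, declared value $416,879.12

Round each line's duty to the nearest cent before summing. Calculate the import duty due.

Line 1 (3214.10, Duria, 3,958 kg, $924,786.70):
Base rate for 3214.10 is 6% + $0.23/kg.
Origin Duria is the FTA partner but 3214.10 is not on the preference list; base rate stands.
The additional-duty order on 3214.10 targets Farland, not Duria; it does not apply.
Duty = $924,786.70 × 6% + 3,958 × $0.23 = $56,397.54.
Line 2 (3771.64, Duria, 417 kg, $89,638.32):
Base rate for 3771.64 is 33%.
Origin Duria is the FTA partner but 3771.64 is not on the preference list; base rate stands.
Duty = $89,638.32 × 33% = $29,580.65.
Line 3 (6474.25, Duria, 2,324 kg, $416,879.12):
Base rate for 6474.25 is $2.55/kg.
Origin Duria qualifies under the Velova–Duria agreement and 6474.25 is covered: preferential rate Free applies instead.
Duty = $416,879.12 × 0% = $0.00.
Total = $56,397.54 + $29,580.65 + $0.00 = $85,978.19.

$85,978.19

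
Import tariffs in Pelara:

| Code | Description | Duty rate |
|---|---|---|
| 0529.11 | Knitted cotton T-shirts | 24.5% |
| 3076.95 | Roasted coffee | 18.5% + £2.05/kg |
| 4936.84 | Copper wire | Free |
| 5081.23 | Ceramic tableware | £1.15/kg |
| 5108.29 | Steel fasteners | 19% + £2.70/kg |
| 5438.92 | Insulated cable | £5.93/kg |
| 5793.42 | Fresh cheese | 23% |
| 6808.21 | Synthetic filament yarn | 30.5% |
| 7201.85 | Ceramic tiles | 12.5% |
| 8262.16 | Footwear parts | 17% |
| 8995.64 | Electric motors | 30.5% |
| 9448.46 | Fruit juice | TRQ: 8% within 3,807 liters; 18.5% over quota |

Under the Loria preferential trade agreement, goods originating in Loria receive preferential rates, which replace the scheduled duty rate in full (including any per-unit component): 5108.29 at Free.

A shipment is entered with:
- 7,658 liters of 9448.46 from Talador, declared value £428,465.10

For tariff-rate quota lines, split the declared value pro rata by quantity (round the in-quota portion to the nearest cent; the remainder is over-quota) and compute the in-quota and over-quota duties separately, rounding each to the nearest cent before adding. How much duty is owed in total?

Line 1 (9448.46, Talador, 7,658 liters, £428,465.10):
Code 9448.46 is under a tariff-rate quota (threshold 3,807 liters). In-quota: 3,807 liters at 8%; over-quota: 3,851 liters at 18.5%.
Pro-rata value split: in-quota = £428,465.10 × 3,807/7,658 = £213,001.65; over-quota = £428,465.10 − £213,001.65 = £215,463.45.
In-quota duty = £213,001.65 × 8% = £17,040.13. Over-quota duty = £215,463.45 × 18.5% = £39,860.74.
Line duty = £17,040.13 + £39,860.74 = £56,900.87.

£56,900.87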